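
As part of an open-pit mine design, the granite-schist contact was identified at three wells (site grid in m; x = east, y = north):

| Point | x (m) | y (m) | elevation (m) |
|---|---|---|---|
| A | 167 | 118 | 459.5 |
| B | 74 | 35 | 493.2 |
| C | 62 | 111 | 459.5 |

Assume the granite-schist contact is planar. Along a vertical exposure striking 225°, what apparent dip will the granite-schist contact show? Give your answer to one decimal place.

16.2°

Two edge vectors: A→B = (-93, -83, 33.7), A→C = (-105, -7, 0).
Normal n = (A→B) × (A→C) = (235.9, -3538.5, -8064).
So ∂z/∂x = −n_x/n_z = 0.02925 and ∂z/∂y = −n_y/n_z = −0.43880.
Unit vector along 225° is (sin 225°, cos 225°) = (-0.7071, -0.7071).
Slope in that direction = a·(-0.7071) + b·(-0.7071) = 0.28959.
Apparent dip = arctan|0.28959| = 16.2° (true dip is 23.7°, so apparent ≤ true as expected).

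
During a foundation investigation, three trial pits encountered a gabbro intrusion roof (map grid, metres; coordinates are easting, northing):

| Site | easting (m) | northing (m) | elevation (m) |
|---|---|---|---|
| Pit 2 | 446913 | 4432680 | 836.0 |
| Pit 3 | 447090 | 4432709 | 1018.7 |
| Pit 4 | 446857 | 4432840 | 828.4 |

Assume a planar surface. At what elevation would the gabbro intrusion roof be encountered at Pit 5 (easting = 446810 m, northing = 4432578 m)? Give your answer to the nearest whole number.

704 m

Let the plane be z = a·easting + b·northing + c.
Pit 3−Pit 2: 177a + 29b = 182.7;  Pit 4−Pit 2: −56a + 160b = −7.6.
Solving gives a = 0.98358269, b = 0.29675394.
Then c = 836 − a·446913 − b·4432680 = −1754155.15.
At (446810, 4432578): z = 439474.6 + 1315385.0 − 1754155.15 = 704.4 m.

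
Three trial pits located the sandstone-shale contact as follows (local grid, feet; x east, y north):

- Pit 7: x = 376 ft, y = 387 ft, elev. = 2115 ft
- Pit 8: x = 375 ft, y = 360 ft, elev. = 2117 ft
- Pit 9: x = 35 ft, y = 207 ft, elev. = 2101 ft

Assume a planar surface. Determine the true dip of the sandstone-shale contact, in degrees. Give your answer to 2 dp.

6.41°

Two edge vectors: Pit 7→Pit 8 = (-1, -27, 2), Pit 7→Pit 9 = (-341, -180, -14).
Normal n = (Pit 7→Pit 8) × (Pit 7→Pit 9) = (738, -696, -9027).
So ∂z/∂x = −n_x/n_z = 0.08175 and ∂z/∂y = −n_y/n_z = −0.07710.
Gradient magnitude |∇z| = √(a² + b²) = √(0.00668 + 0.00594) = 0.11238.
True dip = arctan(0.11238) = 6.41°, dipping toward NW (azimuth ≈ 313°).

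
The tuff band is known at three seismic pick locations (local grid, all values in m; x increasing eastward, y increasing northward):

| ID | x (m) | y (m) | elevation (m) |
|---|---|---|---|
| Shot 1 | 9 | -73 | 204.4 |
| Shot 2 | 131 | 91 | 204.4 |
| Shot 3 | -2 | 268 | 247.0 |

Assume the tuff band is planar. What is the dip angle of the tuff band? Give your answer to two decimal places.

Two edge vectors: Shot 1→Shot 2 = (122, 164, 0), Shot 1→Shot 3 = (-11, 341, 42.6).
Normal n = (Shot 1→Shot 2) × (Shot 1→Shot 3) = (6986.4, -5197.2, 43406).
So ∂z/∂x = −n_x/n_z = −0.16095 and ∂z/∂y = −n_y/n_z = 0.11973.
Gradient magnitude |∇z| = √(a² + b²) = √(0.02591 + 0.01434) = 0.20061.
True dip = arctan(0.20061) = 11.34°, dipping toward SE (azimuth ≈ 127°).

11.34°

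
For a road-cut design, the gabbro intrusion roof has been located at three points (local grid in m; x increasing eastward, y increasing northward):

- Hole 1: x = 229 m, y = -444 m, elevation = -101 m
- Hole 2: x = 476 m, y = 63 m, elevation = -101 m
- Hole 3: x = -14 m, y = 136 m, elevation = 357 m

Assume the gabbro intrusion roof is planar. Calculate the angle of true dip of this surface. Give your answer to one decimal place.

Two edge vectors: Hole 1→Hole 2 = (247, 507, 0), Hole 1→Hole 3 = (-243, 580, 458).
Normal n = (Hole 1→Hole 2) × (Hole 1→Hole 3) = (232206, -113126, 266461).
So ∂z/∂x = −n_x/n_z = −0.87144 and ∂z/∂y = −n_y/n_z = 0.42455.
Gradient magnitude |∇z| = √(a² + b²) = √(0.75942 + 0.18024) = 0.96936.
True dip = arctan(0.96936) = 44.1°, dipping toward ESE (azimuth ≈ 116°).

44.1°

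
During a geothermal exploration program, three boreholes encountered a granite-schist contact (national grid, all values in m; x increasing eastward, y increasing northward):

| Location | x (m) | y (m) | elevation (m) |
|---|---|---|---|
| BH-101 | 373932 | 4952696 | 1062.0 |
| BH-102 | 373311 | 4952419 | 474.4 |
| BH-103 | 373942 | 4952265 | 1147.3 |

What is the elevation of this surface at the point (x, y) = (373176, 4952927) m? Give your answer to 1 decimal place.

Two edge vectors: BH-101→BH-102 = (-621, -277, -587.6), BH-101→BH-103 = (10, -431, 85.3).
Normal n = (BH-101→BH-102) × (BH-101→BH-103) = (-276883.7, 47095.3, 270421).
So ∂z/∂x = −n_x/n_z = 1.023898662 and ∂z/∂y = −n_y/n_z = −0.174155483.
Intercept c from BH-101: 1062 − 382868.47 + 862539.17 = 480732.69.
At (373176, 4952927): z = 382094.4 − 862579.4 + 480732.69 = 247.7 m.

247.7 m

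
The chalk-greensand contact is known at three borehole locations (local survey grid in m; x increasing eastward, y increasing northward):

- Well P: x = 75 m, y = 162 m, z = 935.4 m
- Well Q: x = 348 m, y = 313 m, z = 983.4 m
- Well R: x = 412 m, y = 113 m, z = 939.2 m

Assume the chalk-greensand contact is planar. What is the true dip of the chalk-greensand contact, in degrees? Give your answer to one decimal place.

Let the plane be z = a·x + b·y + c.
Well Q−Well P: 273a + 151b = 48;  Well R−Well P: 337a − 49b = 3.8.
Solving gives a = 0.04553, b = 0.23557.
Gradient magnitude |∇z| = √(a² + b²) = √(0.00207 + 0.05549) = 0.23993.
True dip = arctan(0.23993) = 13.5°, dipping toward S (azimuth ≈ 191°).

13.5°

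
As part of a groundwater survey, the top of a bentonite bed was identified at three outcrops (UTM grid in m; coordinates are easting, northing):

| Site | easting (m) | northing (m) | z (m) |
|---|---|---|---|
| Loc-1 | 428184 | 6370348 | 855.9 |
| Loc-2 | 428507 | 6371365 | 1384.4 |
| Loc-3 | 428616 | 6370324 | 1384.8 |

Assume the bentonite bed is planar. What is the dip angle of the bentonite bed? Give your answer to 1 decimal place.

Let the plane be z = a·easting + b·northing + c.
Loc-2−Loc-1: 323a + 1017b = 528.5;  Loc-3−Loc-1: 432a − 24b = 528.9.
Solving gives a = 1.23145, b = 0.12856.
Gradient magnitude |∇z| = √(a² + b²) = √(1.51646 + 0.01653) = 1.23814.
True dip = arctan(1.23814) = 51.1°, dipping toward W (azimuth ≈ 264°).

51.1°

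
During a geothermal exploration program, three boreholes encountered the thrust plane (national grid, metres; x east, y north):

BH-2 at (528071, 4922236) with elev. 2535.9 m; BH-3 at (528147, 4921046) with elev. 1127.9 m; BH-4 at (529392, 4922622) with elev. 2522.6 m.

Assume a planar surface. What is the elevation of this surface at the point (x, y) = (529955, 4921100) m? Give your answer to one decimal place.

Let the plane be z = a·x + b·y + c.
BH-3−BH-2: 76a − 1190b = −1408;  BH-4−BH-2: 1321a + 386b = −13.3.
Solving gives a = −0.349282407, b = 1.160886166.
Then c = 2535.9 − a·528071 − b·4922236 = −5527173.87.
At (529955, 4921100): z = −185104.0 + 5712836.9 − 5527173.87 = 559.1 m.

559.1 m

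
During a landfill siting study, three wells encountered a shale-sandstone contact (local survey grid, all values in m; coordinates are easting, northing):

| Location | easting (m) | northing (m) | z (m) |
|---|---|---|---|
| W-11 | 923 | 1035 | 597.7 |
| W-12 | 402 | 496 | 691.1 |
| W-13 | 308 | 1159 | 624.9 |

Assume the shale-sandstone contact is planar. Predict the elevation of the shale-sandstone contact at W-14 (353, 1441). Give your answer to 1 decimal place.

591.1 m

Let the plane be z = a·easting + b·northing + c.
W-12−W-11: −521a − 539b = 93.4;  W-13−W-11: −615a + 124b = 27.2.
Solving gives a = −0.066254, b = −0.109243.
Then c = 597.7 − a·923 − b·1035 = 771.92.
At (353, 1441): z = −23.4 − 157.4 + 771.92 = 591.1 m.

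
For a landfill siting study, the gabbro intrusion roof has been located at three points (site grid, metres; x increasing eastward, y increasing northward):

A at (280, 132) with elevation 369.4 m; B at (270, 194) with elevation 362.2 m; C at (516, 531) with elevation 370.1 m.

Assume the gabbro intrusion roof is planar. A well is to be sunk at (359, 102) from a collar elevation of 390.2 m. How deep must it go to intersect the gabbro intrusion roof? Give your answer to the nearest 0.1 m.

Two edge vectors: A→B = (-10, 62, -7.2), A→C = (236, 399, 0.7).
Normal n = (A→B) × (A→C) = (2916.2, -1692.2, -18622).
So ∂z/∂x = −n_x/n_z = 0.15660 and ∂z/∂y = −n_y/n_z = −0.09087.
Intercept c from A: 369.4 − 43.85 + 11.99 = 337.55.
At (359, 102): z_contact = 56.22 − 9.27 + 337.55 = 384.50 m.
Depth below ground = 390.2 − 384.50 = 5.7 m.

5.7 m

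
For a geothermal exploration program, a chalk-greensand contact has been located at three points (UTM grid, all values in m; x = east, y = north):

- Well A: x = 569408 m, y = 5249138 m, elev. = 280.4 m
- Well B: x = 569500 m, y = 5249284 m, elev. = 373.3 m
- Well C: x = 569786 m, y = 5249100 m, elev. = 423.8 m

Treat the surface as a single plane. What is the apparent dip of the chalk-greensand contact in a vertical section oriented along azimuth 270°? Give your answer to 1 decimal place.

22.6°

Two edge vectors: Well A→Well B = (92, 146, 92.9), Well A→Well C = (378, -38, 143.4).
Normal n = (Well A→Well B) × (Well A→Well C) = (24466.6, 21923.4, -58684).
So ∂z/∂x = −n_x/n_z = 0.41692 and ∂z/∂y = −n_y/n_z = 0.37358.
Unit vector along 270° is (sin 270°, cos 270°) = (-1.0000, -0.0000).
Slope in that direction = a·(-1.0000) + b·(-0.0000) = −0.41692.
Apparent dip = arctan|0.41692| = 22.6° (true dip is 29.2°, so apparent ≤ true as expected).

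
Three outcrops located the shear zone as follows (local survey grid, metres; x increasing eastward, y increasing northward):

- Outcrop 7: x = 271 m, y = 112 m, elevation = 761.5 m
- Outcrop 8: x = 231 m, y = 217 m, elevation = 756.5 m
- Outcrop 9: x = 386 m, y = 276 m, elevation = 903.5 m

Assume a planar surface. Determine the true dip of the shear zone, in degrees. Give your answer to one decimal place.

Two edge vectors: Outcrop 7→Outcrop 8 = (-40, 105, -5), Outcrop 7→Outcrop 9 = (115, 164, 142).
Normal n = (Outcrop 7→Outcrop 8) × (Outcrop 7→Outcrop 9) = (15730, 5105, -18635).
So ∂z/∂x = −n_x/n_z = 0.84411 and ∂z/∂y = −n_y/n_z = 0.27395.
Gradient magnitude |∇z| = √(a² + b²) = √(0.71252 + 0.07505) = 0.88745.
True dip = arctan(0.88745) = 41.6°, dipping toward WSW (azimuth ≈ 252°).

41.6°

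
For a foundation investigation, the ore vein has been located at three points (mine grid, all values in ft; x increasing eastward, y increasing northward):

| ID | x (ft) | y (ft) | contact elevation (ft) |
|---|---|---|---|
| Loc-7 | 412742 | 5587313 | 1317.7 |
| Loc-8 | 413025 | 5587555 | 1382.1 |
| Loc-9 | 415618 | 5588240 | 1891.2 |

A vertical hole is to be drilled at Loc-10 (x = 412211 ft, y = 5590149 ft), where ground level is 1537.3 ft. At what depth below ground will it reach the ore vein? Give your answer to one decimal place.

Let the plane be z = a·x + b·y + c.
Loc-8−Loc-7: 283a + 242b = 64.4;  Loc-9−Loc-7: 2876a + 927b = 573.5.
Solving gives a = 0.182377534, b = 0.052839495.
Then c = 1317.7 − a·412742 − b·5587313 = −369187.97.
At (412211, 5590149): z_contact = 75178.03 + 295380.65 − 369187.97 = 1370.71 ft.
Depth below ground = 1537.3 − 1370.71 = 166.6 ft.

166.6 ft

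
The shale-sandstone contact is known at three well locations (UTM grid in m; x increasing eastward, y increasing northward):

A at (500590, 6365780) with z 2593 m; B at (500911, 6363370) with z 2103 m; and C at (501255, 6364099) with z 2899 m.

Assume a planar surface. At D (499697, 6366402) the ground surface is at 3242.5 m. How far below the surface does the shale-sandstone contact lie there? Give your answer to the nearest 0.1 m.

Let the plane be z = a·x + b·y + c.
B−A: 321a − 2410b = −490;  C−A: 665a − 1681b = 306.
Solving gives a = 1.468558834, b = 0.398924226.
Then c = 2593 − a·500590 − b·6365780 = −3272016.73.
At (499697, 6366402): z_contact = 733834.44 + 2539711.99 − 3272016.73 = 1529.71 m.
Depth below ground = 3242.5 − 1529.71 = 1712.8 m.

1712.8 m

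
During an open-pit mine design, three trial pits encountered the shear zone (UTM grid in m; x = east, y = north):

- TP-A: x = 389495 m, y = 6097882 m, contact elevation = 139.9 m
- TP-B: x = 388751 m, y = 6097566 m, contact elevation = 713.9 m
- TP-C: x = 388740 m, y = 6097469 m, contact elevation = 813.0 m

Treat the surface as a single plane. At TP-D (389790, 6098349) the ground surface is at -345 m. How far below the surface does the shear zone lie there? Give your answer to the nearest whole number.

78 m

Let the plane be z = a·x + b·y + c.
TP-B−TP-A: −744a − 316b = 574;  TP-C−TP-A: −755a − 413b = 673.1.
Solving gives a = −0.35466139, b = −0.98143015.
Then c = 139.9 − a·389495 − b·6097882 = 6122923.99.
At (389790, 6098349): z_contact = −138243.5 − 5985103.6 + 6122923.99 = -423.1 m.
Depth below ground = -345 − (-423.1) = 78 m.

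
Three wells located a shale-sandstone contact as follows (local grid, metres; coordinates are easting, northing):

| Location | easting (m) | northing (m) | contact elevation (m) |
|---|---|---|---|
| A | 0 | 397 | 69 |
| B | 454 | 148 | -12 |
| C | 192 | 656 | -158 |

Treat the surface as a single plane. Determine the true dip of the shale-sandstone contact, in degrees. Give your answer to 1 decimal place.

35.3°

Let the plane be z = a·easting + b·northing + c.
B−A: 454a − 249b = −81;  C−A: 192a + 259b = −227.
Solving gives a = −0.46859, b = −0.52908.
Gradient magnitude |∇z| = √(a² + b²) = √(0.21958 + 0.27992) = 0.70675.
True dip = arctan(0.70675) = 35.3°, dipping toward NE (azimuth ≈ 042°).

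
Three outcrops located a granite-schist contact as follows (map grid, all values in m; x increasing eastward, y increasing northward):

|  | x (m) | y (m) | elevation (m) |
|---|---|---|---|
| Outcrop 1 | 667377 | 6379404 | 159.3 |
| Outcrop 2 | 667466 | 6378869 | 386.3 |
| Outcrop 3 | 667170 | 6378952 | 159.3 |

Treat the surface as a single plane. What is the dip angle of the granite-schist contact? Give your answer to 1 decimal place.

Let the plane be z = a·x + b·y + c.
Outcrop 2−Outcrop 1: 89a − 535b = 227;  Outcrop 3−Outcrop 1: −207a − 452b = 0.
Solving gives a = 0.67962, b = −0.31124.
Gradient magnitude |∇z| = √(a² + b²) = √(0.46188 + 0.09687) = 0.74750.
True dip = arctan(0.74750) = 36.8°, dipping toward WNW (azimuth ≈ 295°).

36.8°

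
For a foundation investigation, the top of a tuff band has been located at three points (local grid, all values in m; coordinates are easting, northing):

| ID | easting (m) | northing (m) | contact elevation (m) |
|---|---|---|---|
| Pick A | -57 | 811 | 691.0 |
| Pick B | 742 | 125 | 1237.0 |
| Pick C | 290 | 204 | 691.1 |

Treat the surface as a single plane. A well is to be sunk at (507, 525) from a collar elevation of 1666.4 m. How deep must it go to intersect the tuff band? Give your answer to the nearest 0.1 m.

438.0 m

Two edge vectors: Pick A→Pick B = (799, -686, 546), Pick A→Pick C = (347, -607, 0.1).
Normal n = (Pick A→Pick B) × (Pick A→Pick C) = (331353.4, 189382.1, -246951).
So ∂z/∂easting = −n_x/n_z = 1.34178 and ∂z/∂northing = −n_y/n_z = 0.76688.
Intercept c from Pick A: 691 + 76.48 − 621.94 = 145.54.
At (507, 525): z_contact = 680.28 + 402.61 + 145.54 = 1228.43 m.
Depth below ground = 1666.4 − 1228.43 = 438.0 m.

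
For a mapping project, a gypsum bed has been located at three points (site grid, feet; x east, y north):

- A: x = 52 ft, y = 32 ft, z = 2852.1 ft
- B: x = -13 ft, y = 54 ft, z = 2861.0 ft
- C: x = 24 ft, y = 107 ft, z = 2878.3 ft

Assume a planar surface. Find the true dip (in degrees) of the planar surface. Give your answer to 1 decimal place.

Let the plane be z = a·x + b·y + c.
B−A: −65a + 22b = 8.9;  C−A: −28a + 75b = 26.2.
Solving gives a = −0.02139, b = 0.34135.
Gradient magnitude |∇z| = √(a² + b²) = √(0.00046 + 0.11652) = 0.34202.
True dip = arctan(0.34202) = 18.9°, dipping toward S (azimuth ≈ 176°).

18.9°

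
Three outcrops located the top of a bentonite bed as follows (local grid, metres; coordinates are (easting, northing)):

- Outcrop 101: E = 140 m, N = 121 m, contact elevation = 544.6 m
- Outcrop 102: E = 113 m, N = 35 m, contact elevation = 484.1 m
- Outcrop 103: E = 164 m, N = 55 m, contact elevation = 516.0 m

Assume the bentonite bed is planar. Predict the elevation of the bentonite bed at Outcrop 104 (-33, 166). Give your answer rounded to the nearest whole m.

Let the plane be z = a·E + b·N + c.
Outcrop 102−Outcrop 101: −27a − 86b = −60.5;  Outcrop 103−Outcrop 101: 24a − 66b = −28.6.
Solving gives a = 0.39870, b = 0.57832.
Then c = 544.6 − a·140 − b·121 = 418.81.
At (-33, 166): z = −13.2 + 96.0 + 418.81 = 501.6 m.

502 m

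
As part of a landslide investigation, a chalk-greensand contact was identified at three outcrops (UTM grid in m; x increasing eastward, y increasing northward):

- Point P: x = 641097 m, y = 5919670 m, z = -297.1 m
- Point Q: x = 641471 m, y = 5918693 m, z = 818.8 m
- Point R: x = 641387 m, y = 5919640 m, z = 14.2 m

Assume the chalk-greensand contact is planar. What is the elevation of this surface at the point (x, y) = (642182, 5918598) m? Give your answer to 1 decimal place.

1598.4 m

Let the plane be z = a·x + b·y + c.
Point Q−Point P: 374a − 977b = 1115.9;  Point R−Point P: 290a − 30b = 311.3.
Solving gives a = 0.994682665, b = −0.761400904.
Then c = -297.1 − a·641097 − b·5919670 = 3869256.92.
At (642182, 5918598): z = 638767.3 − 4506425.9 + 3869256.92 = 1598.4 m.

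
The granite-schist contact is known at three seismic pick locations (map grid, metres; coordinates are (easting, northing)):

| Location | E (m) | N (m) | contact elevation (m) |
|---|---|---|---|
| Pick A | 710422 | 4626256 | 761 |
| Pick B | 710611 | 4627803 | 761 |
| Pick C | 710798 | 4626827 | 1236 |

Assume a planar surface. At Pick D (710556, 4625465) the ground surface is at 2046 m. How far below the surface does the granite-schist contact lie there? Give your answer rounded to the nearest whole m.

Two edge vectors: Pick A→Pick B = (189, 1547, 0), Pick A→Pick C = (376, 571, 475).
Normal n = (Pick A→Pick B) × (Pick A→Pick C) = (734825, -89775, -473753).
So ∂z/∂E = −n_x/n_z = 1.55107197 and ∂z/∂N = −n_y/n_z = −0.18949748.
Intercept c from Pick A: 761 − 1101915.65 + 876663.86 = −224490.80.
At (710556, 4625465): z_contact = 1102123.5 − 876514.0 − 224490.80 = 1118.7 m.
Depth below ground = 2046 − 1118.7 = 927 m.

927 m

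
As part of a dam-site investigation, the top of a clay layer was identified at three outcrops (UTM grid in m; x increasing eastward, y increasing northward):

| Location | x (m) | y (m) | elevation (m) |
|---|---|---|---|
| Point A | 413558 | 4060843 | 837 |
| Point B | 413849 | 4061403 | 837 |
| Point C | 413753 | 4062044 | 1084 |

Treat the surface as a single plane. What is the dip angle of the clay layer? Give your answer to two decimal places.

Let the plane be z = a·x + b·y + c.
Point B−Point A: 291a + 560b = 0;  Point C−Point A: 195a + 1201b = 247.
Solving gives a = −0.57564, b = 0.29912.
Gradient magnitude |∇z| = √(a² + b²) = √(0.33136 + 0.08948) = 0.64872.
True dip = arctan(0.64872) = 32.97°, dipping toward ESE (azimuth ≈ 117°).

32.97°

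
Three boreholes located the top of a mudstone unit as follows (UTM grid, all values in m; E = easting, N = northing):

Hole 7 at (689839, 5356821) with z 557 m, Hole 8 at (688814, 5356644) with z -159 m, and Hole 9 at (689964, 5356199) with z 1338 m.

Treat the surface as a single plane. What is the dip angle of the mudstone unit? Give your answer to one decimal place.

54.4°

Two edge vectors: Hole 7→Hole 8 = (-1025, -177, -716), Hole 7→Hole 9 = (125, -622, 781).
Normal n = (Hole 7→Hole 8) × (Hole 7→Hole 9) = (-583589, 711025, 659675).
So ∂z/∂E = −n_x/n_z = 0.88466 and ∂z/∂N = −n_y/n_z = −1.07784.
Gradient magnitude |∇z| = √(a² + b²) = √(0.78263 + 1.16174) = 1.39441.
True dip = arctan(1.39441) = 54.4°, dipping toward NW (azimuth ≈ 321°).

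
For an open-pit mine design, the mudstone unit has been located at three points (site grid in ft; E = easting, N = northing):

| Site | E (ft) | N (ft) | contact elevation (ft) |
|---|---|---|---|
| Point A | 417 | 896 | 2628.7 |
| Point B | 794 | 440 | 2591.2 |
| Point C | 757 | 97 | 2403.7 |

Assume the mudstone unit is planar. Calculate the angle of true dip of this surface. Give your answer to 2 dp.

Let the plane be z = a·E + b·N + c.
Point B−Point A: 377a − 456b = −37.5;  Point C−Point A: 340a − 799b = −225.
Solving gives a = 0.49689, b = 0.49305.
Gradient magnitude |∇z| = √(a² + b²) = √(0.24690 + 0.24309) = 0.70000.
True dip = arctan(0.70000) = 34.99°, dipping toward SW (azimuth ≈ 225°).

34.99°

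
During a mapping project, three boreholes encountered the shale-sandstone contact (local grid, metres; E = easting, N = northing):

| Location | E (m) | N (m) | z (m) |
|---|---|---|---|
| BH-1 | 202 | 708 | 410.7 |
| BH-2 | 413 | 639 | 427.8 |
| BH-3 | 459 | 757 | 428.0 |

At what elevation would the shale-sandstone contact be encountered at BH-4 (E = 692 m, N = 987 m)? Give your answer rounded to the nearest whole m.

439 m

Let the plane be z = a·E + b·N + c.
BH-2−BH-1: 211a − 69b = 17.1;  BH-3−BH-1: 257a + 49b = 17.3.
Solving gives a = 0.07237, b = −0.02652.
Then c = 410.7 − a·202 − b·708 = 414.86.
At (692, 987): z = 50.1 − 26.2 + 414.86 = 438.8 m.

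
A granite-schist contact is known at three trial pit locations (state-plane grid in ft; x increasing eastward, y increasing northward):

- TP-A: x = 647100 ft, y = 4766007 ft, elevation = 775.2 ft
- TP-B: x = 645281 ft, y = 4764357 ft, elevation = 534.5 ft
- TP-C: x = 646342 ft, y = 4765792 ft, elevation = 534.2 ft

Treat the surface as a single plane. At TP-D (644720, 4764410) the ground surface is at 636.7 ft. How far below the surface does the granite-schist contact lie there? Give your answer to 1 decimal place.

Two edge vectors: TP-A→TP-B = (-1819, -1650, -240.7), TP-A→TP-C = (-758, -215, -241).
Normal n = (TP-A→TP-B) × (TP-A→TP-C) = (345899.5, -255928.4, -859615).
So ∂z/∂x = −n_x/n_z = 0.402388860 and ∂z/∂y = −n_y/n_z = −0.297724446.
Intercept c from TP-A: 775.2 − 260385.83 + 1418956.80 = 1159346.16.
At (644720, 4764410): z_contact = 259428.15 − 1418481.33 + 1159346.16 = 292.98 ft.
Depth below ground = 636.7 − 292.98 = 343.7 ft.

343.7 ft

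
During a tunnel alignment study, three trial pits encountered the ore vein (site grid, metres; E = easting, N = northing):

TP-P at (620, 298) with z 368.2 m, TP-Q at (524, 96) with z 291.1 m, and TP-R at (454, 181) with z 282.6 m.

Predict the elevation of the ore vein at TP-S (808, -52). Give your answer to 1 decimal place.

Let the plane be z = a·E + b·N + c.
TP-Q−TP-P: −96a − 202b = −77.1;  TP-R−TP-P: −166a − 117b = −85.6.
Solving gives a = 0.37087, b = 0.20543.
Then c = 368.2 − a·620 − b·298 = 77.04.
At (808, -52): z = 299.7 − 10.7 + 77.04 = 366.0 m.

366.0 m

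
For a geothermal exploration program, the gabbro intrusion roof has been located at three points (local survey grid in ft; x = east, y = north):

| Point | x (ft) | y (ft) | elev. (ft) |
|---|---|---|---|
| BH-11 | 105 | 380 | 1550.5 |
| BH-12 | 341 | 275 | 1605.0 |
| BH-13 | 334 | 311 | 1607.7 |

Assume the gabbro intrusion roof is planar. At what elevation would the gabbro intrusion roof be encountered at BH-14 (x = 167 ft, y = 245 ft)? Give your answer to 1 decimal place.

1550.7 ft

Let the plane be z = a·x + b·y + c.
BH-12−BH-11: 236a − 105b = 54.5;  BH-13−BH-11: 229a − 69b = 57.2.
Solving gives a = 0.28933, b = 0.13126.
Then c = 1550.5 − a·105 − b·380 = 1470.24.
At (167, 245): z = 48.3 + 32.2 + 1470.24 = 1550.7 ft.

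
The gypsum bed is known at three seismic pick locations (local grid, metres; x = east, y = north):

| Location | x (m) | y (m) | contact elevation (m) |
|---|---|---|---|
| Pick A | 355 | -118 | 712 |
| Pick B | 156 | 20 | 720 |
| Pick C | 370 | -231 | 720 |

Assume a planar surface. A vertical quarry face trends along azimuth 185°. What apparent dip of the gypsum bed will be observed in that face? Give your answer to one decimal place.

5.3°

Two edge vectors: Pick A→Pick B = (-199, 138, 8), Pick A→Pick C = (15, -113, 8).
Normal n = (Pick A→Pick B) × (Pick A→Pick C) = (2008, 1712, 20417).
So ∂z/∂x = −n_x/n_z = −0.09835 and ∂z/∂y = −n_y/n_z = −0.08385.
Unit vector along 185° is (sin 185°, cos 185°) = (-0.0872, -0.9962).
Slope in that direction = a·(-0.0872) + b·(-0.9962) = 0.09210.
Apparent dip = arctan|0.09210| = 5.3° (true dip is 7.4°, so apparent ≤ true as expected).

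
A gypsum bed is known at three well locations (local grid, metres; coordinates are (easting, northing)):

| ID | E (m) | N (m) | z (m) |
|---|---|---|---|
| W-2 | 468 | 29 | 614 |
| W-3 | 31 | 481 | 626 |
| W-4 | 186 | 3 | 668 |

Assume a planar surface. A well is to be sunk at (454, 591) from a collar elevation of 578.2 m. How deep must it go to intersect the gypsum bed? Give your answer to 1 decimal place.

43.5 m

Two edge vectors: W-2→W-3 = (-437, 452, 12), W-2→W-4 = (-282, -26, 54).
Normal n = (W-2→W-3) × (W-2→W-4) = (24720, 20214, 138826).
So ∂z/∂E = −n_x/n_z = −0.17806 and ∂z/∂N = −n_y/n_z = −0.14561.
Intercept c from W-2: 614 + 83.33 + 4.22 = 701.56.
At (454, 591): z_contact = −80.84 − 86.05 + 701.56 = 534.66 m.
Depth below ground = 578.2 − 534.66 = 43.5 m.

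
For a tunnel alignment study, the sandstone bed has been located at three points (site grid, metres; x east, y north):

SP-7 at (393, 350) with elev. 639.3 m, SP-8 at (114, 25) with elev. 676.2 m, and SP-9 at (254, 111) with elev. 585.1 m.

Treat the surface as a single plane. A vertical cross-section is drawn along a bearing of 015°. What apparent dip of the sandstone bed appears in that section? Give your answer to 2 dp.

30.60°

Let the plane be z = a·x + b·y + c.
SP-8−SP-7: −279a − 325b = 36.9;  SP-9−SP-7: −139a − 239b = −54.2.
Solving gives a = −1.22915, b = 0.94164.
Unit vector along 015° is (sin 15°, cos 15°) = (0.2588, 0.9659).
Slope in that direction = a·(0.2588) + b·(0.9659) = 0.59143.
Apparent dip = arctan|0.59143| = 30.60° (true dip is 57.1°, so apparent ≤ true as expected).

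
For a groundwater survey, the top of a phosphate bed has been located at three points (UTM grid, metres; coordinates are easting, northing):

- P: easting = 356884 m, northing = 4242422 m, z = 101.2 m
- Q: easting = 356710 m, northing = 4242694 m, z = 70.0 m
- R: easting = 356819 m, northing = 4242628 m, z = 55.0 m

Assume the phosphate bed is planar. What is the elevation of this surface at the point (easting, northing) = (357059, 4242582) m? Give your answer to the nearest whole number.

-11 m

Let the plane be z = a·easting + b·northing + c.
Q−P: −174a + 272b = −31.2;  R−P: −65a + 206b = −46.2.
Solving gives a = −0.33798723, b = −0.33091830.
Then c = 101.2 − a·356884 − b·4242422 = 1524618.51.
At (357059, 4242582): z = −120681.4 − 1403948.0 + 1524618.51 = -10.9 m.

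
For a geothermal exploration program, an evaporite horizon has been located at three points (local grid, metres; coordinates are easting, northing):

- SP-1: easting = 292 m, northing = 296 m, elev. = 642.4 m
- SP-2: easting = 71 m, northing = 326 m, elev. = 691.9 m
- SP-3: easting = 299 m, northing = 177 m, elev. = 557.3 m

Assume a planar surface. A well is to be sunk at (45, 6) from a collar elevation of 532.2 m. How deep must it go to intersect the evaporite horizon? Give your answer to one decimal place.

Two edge vectors: SP-1→SP-2 = (-221, 30, 49.5), SP-1→SP-3 = (7, -119, -85.1).
Normal n = (SP-1→SP-2) × (SP-1→SP-3) = (3337.5, -18460.6, 26089).
So ∂z/∂easting = −n_x/n_z = −0.12793 and ∂z/∂northing = −n_y/n_z = 0.70760.
Intercept c from SP-1: 642.4 + 37.35 − 209.45 = 470.30.
At (45, 6): z_contact = −5.76 + 4.25 + 470.30 = 468.79 m.
Depth below ground = 532.2 − 468.79 = 63.4 m.

63.4 m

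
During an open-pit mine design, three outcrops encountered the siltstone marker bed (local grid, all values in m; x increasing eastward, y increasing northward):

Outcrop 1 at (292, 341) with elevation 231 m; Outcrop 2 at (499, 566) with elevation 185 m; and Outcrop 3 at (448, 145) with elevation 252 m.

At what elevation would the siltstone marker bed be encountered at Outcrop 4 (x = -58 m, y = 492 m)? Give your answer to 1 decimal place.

227.9 m

Let the plane be z = a·x + b·y + c.
Outcrop 2−Outcrop 1: 207a + 225b = −46;  Outcrop 3−Outcrop 1: 156a − 196b = 21.
Solving gives a = −0.05671, b = −0.15228.
Then c = 231 − a·292 − b·341 = 299.48.
At (-58, 492): z = 3.3 − 74.9 + 299.48 = 227.9 m.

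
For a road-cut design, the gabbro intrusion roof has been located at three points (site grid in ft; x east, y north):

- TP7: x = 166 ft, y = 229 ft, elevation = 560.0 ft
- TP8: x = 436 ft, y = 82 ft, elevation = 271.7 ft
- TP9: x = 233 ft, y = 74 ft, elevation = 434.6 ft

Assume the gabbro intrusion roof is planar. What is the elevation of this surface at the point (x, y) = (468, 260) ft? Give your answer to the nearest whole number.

326 ft

Let the plane be z = a·x + b·y + c.
TP8−TP7: 270a − 147b = −288.3;  TP9−TP7: 67a − 155b = −125.4.
Solving gives a = −0.82037, b = 0.45442.
Then c = 560 − a·166 − b·229 = 592.12.
At (468, 260): z = −383.9 + 118.1 + 592.12 = 326.3 ft.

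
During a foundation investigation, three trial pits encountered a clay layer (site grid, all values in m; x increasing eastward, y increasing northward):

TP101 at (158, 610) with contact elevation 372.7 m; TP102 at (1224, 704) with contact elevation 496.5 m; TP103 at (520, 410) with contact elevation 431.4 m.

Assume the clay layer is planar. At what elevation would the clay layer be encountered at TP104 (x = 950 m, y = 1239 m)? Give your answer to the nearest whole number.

425 m

Let the plane be z = a·x + b·y + c.
TP102−TP101: 1066a + 94b = 123.8;  TP103−TP101: 362a − 200b = 58.7.
Solving gives a = 0.12247, b = −0.07183.
Then c = 372.7 − a·158 − b·610 = 397.17.
At (950, 1239): z = 116.3 − 89.0 + 397.17 = 424.5 m.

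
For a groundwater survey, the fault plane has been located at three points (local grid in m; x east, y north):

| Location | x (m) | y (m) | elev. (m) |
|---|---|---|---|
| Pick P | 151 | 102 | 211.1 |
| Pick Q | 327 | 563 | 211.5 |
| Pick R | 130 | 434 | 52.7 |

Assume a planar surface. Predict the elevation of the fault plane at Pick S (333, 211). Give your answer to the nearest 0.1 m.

362.0 m

Let the plane be z = a·x + b·y + c.
Pick Q−Pick P: 176a + 461b = 0.4;  Pick R−Pick P: −21a + 332b = −158.4.
Solving gives a = 1.07403, b = −0.40917.
Then c = 211.1 − a·151 − b·102 = 90.66.
At (333, 211): z = 357.7 − 86.3 + 90.66 = 362.0 m.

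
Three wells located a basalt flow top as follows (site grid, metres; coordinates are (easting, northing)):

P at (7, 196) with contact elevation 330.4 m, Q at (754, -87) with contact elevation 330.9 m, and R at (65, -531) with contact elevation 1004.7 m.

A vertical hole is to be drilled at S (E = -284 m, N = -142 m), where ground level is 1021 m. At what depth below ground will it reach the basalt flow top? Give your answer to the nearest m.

262 m

Let the plane be z = a·E + b·N + c.
Q−P: 747a − 283b = 0.5;  R−P: 58a − 727b = 674.3.
Solving gives a = −0.36165, b = −0.95636.
Then c = 330.4 − a·7 − b·196 = 520.38.
At (-284, -142): z_contact = 102.7 + 135.8 + 520.38 = 758.9 m.
Depth below ground = 1021 − 758.9 = 262 m.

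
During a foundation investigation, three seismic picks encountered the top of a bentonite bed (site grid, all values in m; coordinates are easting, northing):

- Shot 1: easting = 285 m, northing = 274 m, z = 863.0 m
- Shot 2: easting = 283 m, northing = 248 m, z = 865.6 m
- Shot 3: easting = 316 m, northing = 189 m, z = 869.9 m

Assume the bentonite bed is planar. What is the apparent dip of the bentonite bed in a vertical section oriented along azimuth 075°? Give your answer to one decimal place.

Let the plane be z = a·easting + b·northing + c.
Shot 2−Shot 1: −2a − 26b = 2.6;  Shot 3−Shot 1: 31a − 85b = 6.9.
Solving gives a = −0.04262, b = −0.09672.
Unit vector along 075° is (sin 75°, cos 75°) = (0.9659, 0.2588).
Slope in that direction = a·(0.9659) + b·(0.2588) = −0.06620.
Apparent dip = arctan|0.06620| = 3.8° (true dip is 6.0°, so apparent ≤ true as expected).

3.8°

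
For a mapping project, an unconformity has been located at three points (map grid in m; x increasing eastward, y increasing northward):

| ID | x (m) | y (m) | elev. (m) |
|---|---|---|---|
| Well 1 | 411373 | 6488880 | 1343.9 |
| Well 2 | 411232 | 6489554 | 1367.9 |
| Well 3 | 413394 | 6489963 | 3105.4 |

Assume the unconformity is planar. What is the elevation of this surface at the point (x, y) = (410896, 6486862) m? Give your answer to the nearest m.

583 m

Let the plane be z = a·x + b·y + c.
Well 2−Well 1: −141a + 674b = 24;  Well 3−Well 1: 2021a + 1083b = 1761.5.
Solving gives a = 0.76657995, b = 0.19597592.
Then c = 1343.9 − a·411373 − b·6488880 = −1585670.65.
At (410896, 6486862): z = 314984.6 + 1271268.8 − 1585670.65 = 582.8 m.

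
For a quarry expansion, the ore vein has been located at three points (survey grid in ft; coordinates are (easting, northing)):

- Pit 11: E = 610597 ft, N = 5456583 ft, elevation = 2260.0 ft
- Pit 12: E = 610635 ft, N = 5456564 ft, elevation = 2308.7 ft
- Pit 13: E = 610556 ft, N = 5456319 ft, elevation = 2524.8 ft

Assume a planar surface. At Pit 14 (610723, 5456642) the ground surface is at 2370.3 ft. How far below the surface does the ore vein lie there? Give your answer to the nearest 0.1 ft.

84.9 ft

Two edge vectors: Pit 11→Pit 12 = (38, -19, 48.7), Pit 11→Pit 13 = (-41, -264, 264.8).
Normal n = (Pit 11→Pit 12) × (Pit 11→Pit 13) = (7825.6, -12059.1, -10811).
So ∂z/∂E = −n_x/n_z = 0.723855333 and ∂z/∂N = −n_y/n_z = −1.115447230.
Intercept c from Pit 11: 2260 − 441983.89 + 6086530.39 = 5646806.50.
At (610723, 5456642): z_contact = 442075.10 − 6086596.20 + 5646806.50 = 2285.39 ft.
Depth below ground = 2370.3 − 2285.39 = 84.9 ft.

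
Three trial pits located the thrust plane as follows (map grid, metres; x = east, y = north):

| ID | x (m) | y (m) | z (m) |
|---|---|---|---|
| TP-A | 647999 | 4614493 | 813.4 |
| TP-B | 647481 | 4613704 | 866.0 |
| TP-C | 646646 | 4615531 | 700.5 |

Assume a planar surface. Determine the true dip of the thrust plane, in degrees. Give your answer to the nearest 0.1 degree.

Let the plane be z = a·x + b·y + c.
TP-B−TP-A: −518a − 789b = 52.6;  TP-C−TP-A: −1353a + 1038b = −112.9.
Solving gives a = 0.02148, b = −0.08077.
Gradient magnitude |∇z| = √(a² + b²) = √(0.00046 + 0.00652) = 0.08358.
True dip = arctan(0.08358) = 4.8°, dipping toward NNW (azimuth ≈ 345°).

4.8°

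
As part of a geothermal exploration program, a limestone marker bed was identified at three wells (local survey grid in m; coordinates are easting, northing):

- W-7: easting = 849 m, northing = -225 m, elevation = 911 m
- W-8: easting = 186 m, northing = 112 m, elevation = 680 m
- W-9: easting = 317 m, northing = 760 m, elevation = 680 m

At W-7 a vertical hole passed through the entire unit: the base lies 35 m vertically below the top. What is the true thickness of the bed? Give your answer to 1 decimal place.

33.3 m

Two edge vectors: W-7→W-8 = (-663, 337, -231), W-7→W-9 = (-532, 985, -231).
Normal n = (W-7→W-8) × (W-7→W-9) = (149688, -30261, -473771).
So ∂z/∂easting = −n_x/n_z = 0.31595 and ∂z/∂northing = −n_y/n_z = −0.06387.
|∇z| = √(a²+b²) = 0.32234, so dip δ = arctan(0.32234) = 17.87°.
True thickness = vertical thickness × cos δ = 35 × cos 17.87° = 33.3 m.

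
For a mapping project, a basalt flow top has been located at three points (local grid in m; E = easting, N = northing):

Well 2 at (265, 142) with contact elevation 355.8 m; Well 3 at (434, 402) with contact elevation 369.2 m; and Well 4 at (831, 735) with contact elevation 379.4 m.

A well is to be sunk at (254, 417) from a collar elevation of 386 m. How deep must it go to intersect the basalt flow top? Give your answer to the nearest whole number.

9 m

Let the plane be z = a·E + b·N + c.
Well 3−Well 2: 169a + 260b = 13.4;  Well 4−Well 2: 566a + 593b = 23.6.
Solving gives a = −0.03856, b = 0.07660.
Then c = 355.8 − a·265 − b·142 = 355.14.
At (254, 417): z_contact = −9.8 + 31.9 + 355.14 = 377.3 m.
Depth below ground = 386 − 377.3 = 9 m.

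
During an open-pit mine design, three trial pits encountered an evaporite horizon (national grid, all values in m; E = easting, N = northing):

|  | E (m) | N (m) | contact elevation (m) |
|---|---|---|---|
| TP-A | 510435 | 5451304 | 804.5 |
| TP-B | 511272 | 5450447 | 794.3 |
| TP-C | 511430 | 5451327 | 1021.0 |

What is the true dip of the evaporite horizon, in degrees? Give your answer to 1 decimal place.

Two edge vectors: TP-A→TP-B = (837, -857, -10.2), TP-A→TP-C = (995, 23, 216.5).
Normal n = (TP-A→TP-B) × (TP-A→TP-C) = (-185305.9, -191359.5, 871966).
So ∂z/∂E = −n_x/n_z = 0.21252 and ∂z/∂N = −n_y/n_z = 0.21946.
Gradient magnitude |∇z| = √(a² + b²) = √(0.04516 + 0.04816) = 0.30549.
True dip = arctan(0.30549) = 17.0°, dipping toward SW (azimuth ≈ 224°).

17.0°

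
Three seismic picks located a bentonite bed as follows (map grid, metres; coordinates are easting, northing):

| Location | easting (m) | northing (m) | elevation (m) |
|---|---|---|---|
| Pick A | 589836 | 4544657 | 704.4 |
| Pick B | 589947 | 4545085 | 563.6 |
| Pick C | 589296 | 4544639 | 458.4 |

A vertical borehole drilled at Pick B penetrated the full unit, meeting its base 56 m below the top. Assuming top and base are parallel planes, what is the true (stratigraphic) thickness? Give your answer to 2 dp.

Two edge vectors: Pick A→Pick B = (111, 428, -140.8), Pick A→Pick C = (-540, -18, -246).
Normal n = (Pick A→Pick B) × (Pick A→Pick C) = (-107822.4, 103338, 229122).
So ∂z/∂easting = −n_x/n_z = 0.47059 and ∂z/∂northing = −n_y/n_z = −0.45102.
|∇z| = √(a²+b²) = 0.65182, so dip δ = arctan(0.65182) = 33.10°.
True thickness = vertical thickness × cos δ = 56 × cos 33.10° = 46.91 m.

46.91 m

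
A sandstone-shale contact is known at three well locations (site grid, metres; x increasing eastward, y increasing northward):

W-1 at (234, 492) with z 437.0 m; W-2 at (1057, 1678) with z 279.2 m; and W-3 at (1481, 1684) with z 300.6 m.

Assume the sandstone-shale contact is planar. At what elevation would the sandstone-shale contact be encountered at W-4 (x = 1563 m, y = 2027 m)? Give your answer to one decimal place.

Two edge vectors: W-1→W-2 = (823, 1186, -157.8), W-1→W-3 = (1247, 1192, -136.4).
Normal n = (W-1→W-2) × (W-1→W-3) = (26327.2, -84519.4, -497926).
So ∂z/∂x = −n_x/n_z = 0.052874 and ∂z/∂y = −n_y/n_z = −0.169743.
Intercept c from W-1: 437 − 12.37 + 83.51 = 508.14.
At (1563, 2027): z = 82.6 − 344.1 + 508.14 = 246.7 m.

246.7 m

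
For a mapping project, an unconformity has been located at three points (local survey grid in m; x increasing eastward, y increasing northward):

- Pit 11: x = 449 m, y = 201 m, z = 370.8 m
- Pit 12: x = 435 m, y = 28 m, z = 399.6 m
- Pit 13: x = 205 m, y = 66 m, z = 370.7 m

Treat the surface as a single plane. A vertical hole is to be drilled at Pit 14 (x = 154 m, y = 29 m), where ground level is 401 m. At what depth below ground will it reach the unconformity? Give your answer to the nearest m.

Let the plane be z = a·x + b·y + c.
Pit 12−Pit 11: −14a − 173b = 28.8;  Pit 13−Pit 11: −244a − 135b = −0.1.
Solving gives a = 0.09685, b = −0.17431.
Then c = 370.8 − a·449 − b·201 = 362.35.
At (154, 29): z_contact = 14.9 − 5.1 + 362.35 = 372.2 m.
Depth below ground = 401 − 372.2 = 29 m.

29 m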